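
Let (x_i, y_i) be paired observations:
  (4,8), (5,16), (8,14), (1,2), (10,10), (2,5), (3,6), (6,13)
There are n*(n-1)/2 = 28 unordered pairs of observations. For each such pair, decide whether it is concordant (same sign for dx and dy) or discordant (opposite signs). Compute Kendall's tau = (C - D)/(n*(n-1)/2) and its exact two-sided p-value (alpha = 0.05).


Step 1: Enumerate the 28 unordered pairs (i,j) with i<j and classify each by sign(x_j-x_i) * sign(y_j-y_i).
  (1,2):dx=+1,dy=+8->C; (1,3):dx=+4,dy=+6->C; (1,4):dx=-3,dy=-6->C; (1,5):dx=+6,dy=+2->C
  (1,6):dx=-2,dy=-3->C; (1,7):dx=-1,dy=-2->C; (1,8):dx=+2,dy=+5->C; (2,3):dx=+3,dy=-2->D
  (2,4):dx=-4,dy=-14->C; (2,5):dx=+5,dy=-6->D; (2,6):dx=-3,dy=-11->C; (2,7):dx=-2,dy=-10->C
  (2,8):dx=+1,dy=-3->D; (3,4):dx=-7,dy=-12->C; (3,5):dx=+2,dy=-4->D; (3,6):dx=-6,dy=-9->C
  (3,7):dx=-5,dy=-8->C; (3,8):dx=-2,dy=-1->C; (4,5):dx=+9,dy=+8->C; (4,6):dx=+1,dy=+3->C
  (4,7):dx=+2,dy=+4->C; (4,8):dx=+5,dy=+11->C; (5,6):dx=-8,dy=-5->C; (5,7):dx=-7,dy=-4->C
  (5,8):dx=-4,dy=+3->D; (6,7):dx=+1,dy=+1->C; (6,8):dx=+4,dy=+8->C; (7,8):dx=+3,dy=+7->C
Step 2: C = 23, D = 5, total pairs = 28.
Step 3: tau = (C - D)/(n(n-1)/2) = (23 - 5)/28 = 0.642857.
Step 4: Exact two-sided p-value (enumerate n! = 40320 permutations of y under H0): p = 0.031151.
Step 5: alpha = 0.05. reject H0.

tau_b = 0.6429 (C=23, D=5), p = 0.031151, reject H0.


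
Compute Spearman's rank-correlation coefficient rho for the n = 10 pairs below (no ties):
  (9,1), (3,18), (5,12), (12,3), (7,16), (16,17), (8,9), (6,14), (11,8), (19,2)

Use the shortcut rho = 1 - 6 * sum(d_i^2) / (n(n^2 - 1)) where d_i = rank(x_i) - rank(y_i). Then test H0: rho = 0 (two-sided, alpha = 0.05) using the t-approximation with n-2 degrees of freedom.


Step 1: Rank x and y separately (midranks; no ties here).
rank(x): 9->6, 3->1, 5->2, 12->8, 7->4, 16->9, 8->5, 6->3, 11->7, 19->10
rank(y): 1->1, 18->10, 12->6, 3->3, 16->8, 17->9, 9->5, 14->7, 8->4, 2->2
Step 2: d_i = R_x(i) - R_y(i); compute d_i^2.
  (6-1)^2=25, (1-10)^2=81, (2-6)^2=16, (8-3)^2=25, (4-8)^2=16, (9-9)^2=0, (5-5)^2=0, (3-7)^2=16, (7-4)^2=9, (10-2)^2=64
sum(d^2) = 252.
Step 3: rho = 1 - 6*252 / (10*(10^2 - 1)) = 1 - 1512/990 = -0.527273.
Step 4: Under H0, t = rho * sqrt((n-2)/(1-rho^2)) = -1.7552 ~ t(8).
Step 5: Two-sided p-value from the t-distribution with 8 df = 0.117308.
Step 6: alpha = 0.05. fail to reject H0.

rho = -0.5273, p = 0.117308, fail to reject H0 at alpha = 0.05.


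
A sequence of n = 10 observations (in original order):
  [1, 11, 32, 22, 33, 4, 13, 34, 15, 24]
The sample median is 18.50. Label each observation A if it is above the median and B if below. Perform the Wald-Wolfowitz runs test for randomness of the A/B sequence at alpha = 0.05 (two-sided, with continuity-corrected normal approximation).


Step 1: Compute median = 18.50; label A = above, B = below.
Labels in order: BBAAABBABA  (n_A = 5, n_B = 5)
Step 2: Count runs R = 6.
Step 3: Under H0 (random ordering), E[R] = 2*n_A*n_B/(n_A+n_B) + 1 = 2*5*5/10 + 1 = 6.0000.
        Var[R] = 2*n_A*n_B*(2*n_A*n_B - n_A - n_B) / ((n_A+n_B)^2 * (n_A+n_B-1)) = 2000/900 = 2.2222.
        SD[R] = 1.4907.
Step 4: R = E[R], so z = 0 with no continuity correction.
Step 5: Two-sided p-value via normal approximation = 2*(1 - Phi(|z|)) = 1.000000.
Step 6: alpha = 0.05. fail to reject H0.

R = 6, z = 0.0000, p = 1.000000, fail to reject H0.


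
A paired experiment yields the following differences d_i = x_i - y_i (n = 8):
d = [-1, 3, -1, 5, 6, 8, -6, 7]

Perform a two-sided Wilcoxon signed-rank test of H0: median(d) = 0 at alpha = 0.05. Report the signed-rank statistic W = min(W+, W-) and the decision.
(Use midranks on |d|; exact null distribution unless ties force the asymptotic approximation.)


Step 1: Drop any zero differences (none here) and take |d_i|.
|d| = [1, 3, 1, 5, 6, 8, 6, 7]
Step 2: Midrank |d_i| (ties get averaged ranks).
ranks: |1|->1.5, |3|->3, |1|->1.5, |5|->4, |6|->5.5, |8|->8, |6|->5.5, |7|->7
Step 3: Attach original signs; sum ranks with positive sign and with negative sign.
W+ = 3 + 4 + 5.5 + 8 + 7 = 27.5
W- = 1.5 + 1.5 + 5.5 = 8.5
(Check: W+ + W- = 36 should equal n(n+1)/2 = 36.)
Step 4: Test statistic W = min(W+, W-) = 8.5.
Step 5: Ties in |d|, so use the tie-corrected normal approximation.
        E[W] = n(n+1)/4 = 8*9/4 = 18.
        Tie groups: |d|=1 (t=2), |d|=6 (t=2); sum(t^3 - t) = 12.
        Var[W] = n(n+1)(2n+1)/24 - sum(t^3-t)/48 = 1224/24 - 12/48 = 50.75.
        z = (W - E[W]) / sqrt(Var[W]) = (8.5 - 18) / 7.1239 = -1.3335.
        Two-sided p = 2*Phi(z) = 0.182355.
Step 6: alpha = 0.05. fail to reject H0.

W+ = 27.5, W- = 8.5, W = min = 8.5, p = 0.182355, fail to reject H0.


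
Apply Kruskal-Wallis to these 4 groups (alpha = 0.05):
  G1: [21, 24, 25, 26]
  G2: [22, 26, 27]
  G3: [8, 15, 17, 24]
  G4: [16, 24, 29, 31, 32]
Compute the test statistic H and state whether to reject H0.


Step 1: Combine all N = 16 observations and assign midranks.
sorted (value, group, rank): (8,G3,1), (15,G3,2), (16,G4,3), (17,G3,4), (21,G1,5), (22,G2,6), (24,G1,8), (24,G3,8), (24,G4,8), (25,G1,10), (26,G1,11.5), (26,G2,11.5), (27,G2,13), (29,G4,14), (31,G4,15), (32,G4,16)
Step 2: Sum ranks within each group.
R_1 = 34.5 (n_1 = 4)
R_2 = 30.5 (n_2 = 3)
R_3 = 15 (n_3 = 4)
R_4 = 56 (n_4 = 5)
Step 3: H = 12/(N(N+1)) * sum(R_i^2/n_i) - 3(N+1)
     = 12/(16*17) * (34.5^2/4 + 30.5^2/3 + 15^2/4 + 56^2/5) - 3*17
     = 0.044118 * 1291.1 - 51
     = 5.960110.
Step 4: Ties present; correction factor C = 1 - 30/(16^3 - 16) = 0.992647. Corrected H = 5.960110 / 0.992647 = 6.004259.
Step 5: Under H0, H ~ chi^2(3); p-value = 0.111403.
Step 6: alpha = 0.05. fail to reject H0.

H = 6.0043, df = 3, p = 0.111403, fail to reject H0.


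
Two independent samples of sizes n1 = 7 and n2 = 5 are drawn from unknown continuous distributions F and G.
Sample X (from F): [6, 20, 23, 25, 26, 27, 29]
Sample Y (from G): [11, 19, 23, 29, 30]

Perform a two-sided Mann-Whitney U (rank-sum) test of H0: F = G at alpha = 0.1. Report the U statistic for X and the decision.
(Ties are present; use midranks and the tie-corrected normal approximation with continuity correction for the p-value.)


Step 1: Combine and sort all 12 observations; assign midranks.
sorted (value, group): (6,X), (11,Y), (19,Y), (20,X), (23,X), (23,Y), (25,X), (26,X), (27,X), (29,X), (29,Y), (30,Y)
ranks: 6->1, 11->2, 19->3, 20->4, 23->5.5, 23->5.5, 25->7, 26->8, 27->9, 29->10.5, 29->10.5, 30->12
Step 2: Rank sum for X: R1 = 1 + 4 + 5.5 + 7 + 8 + 9 + 10.5 = 45.
Step 3: U_X = R1 - n1(n1+1)/2 = 45 - 7*8/2 = 45 - 28 = 17.
       U_Y = n1*n2 - U_X = 35 - 17 = 18.
Step 4: Ties are present, so use the tie-corrected normal approximation (with continuity correction) for the p-value.
Step 5: p-value = 1.000000; compare to alpha = 0.1. fail to reject H0.

U_X = 17, p = 1.000000, fail to reject H0 at alpha = 0.1.


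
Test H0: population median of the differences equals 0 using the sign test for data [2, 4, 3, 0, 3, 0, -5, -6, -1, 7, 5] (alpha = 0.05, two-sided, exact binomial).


Step 1: Discard zero differences. Original n = 11; n_eff = number of nonzero differences = 9.
Nonzero differences (with sign): +2, +4, +3, +3, -5, -6, -1, +7, +5
Step 2: Count signs: positive = 6, negative = 3.
Step 3: Under H0: P(positive) = 0.5, so the number of positives S ~ Bin(9, 0.5).
Step 4: Two-sided exact p-value = sum of Bin(9,0.5) probabilities at or below the observed probability = 0.507812.
Step 5: alpha = 0.05. fail to reject H0.

n_eff = 9, pos = 6, neg = 3, p = 0.507812, fail to reject H0.


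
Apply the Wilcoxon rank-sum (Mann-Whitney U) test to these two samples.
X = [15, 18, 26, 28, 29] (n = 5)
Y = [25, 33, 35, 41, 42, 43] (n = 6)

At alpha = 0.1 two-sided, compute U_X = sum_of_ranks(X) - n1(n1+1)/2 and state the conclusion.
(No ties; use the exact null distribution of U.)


Step 1: Combine and sort all 11 observations; assign midranks.
sorted (value, group): (15,X), (18,X), (25,Y), (26,X), (28,X), (29,X), (33,Y), (35,Y), (41,Y), (42,Y), (43,Y)
ranks: 15->1, 18->2, 25->3, 26->4, 28->5, 29->6, 33->7, 35->8, 41->9, 42->10, 43->11
Step 2: Rank sum for X: R1 = 1 + 2 + 4 + 5 + 6 = 18.
Step 3: U_X = R1 - n1(n1+1)/2 = 18 - 5*6/2 = 18 - 15 = 3.
       U_Y = n1*n2 - U_X = 30 - 3 = 27.
Step 4: No ties, so the exact null distribution of U (based on enumerating the C(11,5) = 462 equally likely rank assignments) gives the two-sided p-value.
Step 5: p-value = 0.030303; compare to alpha = 0.1. reject H0.

U_X = 3, p = 0.030303, reject H0 at alpha = 0.1.


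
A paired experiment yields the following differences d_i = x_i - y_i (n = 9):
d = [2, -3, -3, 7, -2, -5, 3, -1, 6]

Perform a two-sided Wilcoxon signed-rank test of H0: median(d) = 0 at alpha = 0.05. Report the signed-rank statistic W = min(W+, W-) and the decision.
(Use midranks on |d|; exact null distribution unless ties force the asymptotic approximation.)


Step 1: Drop any zero differences (none here) and take |d_i|.
|d| = [2, 3, 3, 7, 2, 5, 3, 1, 6]
Step 2: Midrank |d_i| (ties get averaged ranks).
ranks: |2|->2.5, |3|->5, |3|->5, |7|->9, |2|->2.5, |5|->7, |3|->5, |1|->1, |6|->8
Step 3: Attach original signs; sum ranks with positive sign and with negative sign.
W+ = 2.5 + 9 + 5 + 8 = 24.5
W- = 5 + 5 + 2.5 + 7 + 1 = 20.5
(Check: W+ + W- = 45 should equal n(n+1)/2 = 45.)
Step 4: Test statistic W = min(W+, W-) = 20.5.
Step 5: Ties in |d|, so use the tie-corrected normal approximation.
        E[W] = n(n+1)/4 = 9*10/4 = 22.5.
        Tie groups: |d|=2 (t=2), |d|=3 (t=3); sum(t^3 - t) = 30.
        Var[W] = n(n+1)(2n+1)/24 - sum(t^3-t)/48 = 1710/24 - 30/48 = 70.625.
        z = (W - E[W]) / sqrt(Var[W]) = (20.5 - 22.5) / 8.4039 = -0.2380.
        Two-sided p = 2*Phi(z) = 0.811892.
Step 6: alpha = 0.05. fail to reject H0.

W+ = 24.5, W- = 20.5, W = min = 20.5, p = 0.811892, fail to reject H0.


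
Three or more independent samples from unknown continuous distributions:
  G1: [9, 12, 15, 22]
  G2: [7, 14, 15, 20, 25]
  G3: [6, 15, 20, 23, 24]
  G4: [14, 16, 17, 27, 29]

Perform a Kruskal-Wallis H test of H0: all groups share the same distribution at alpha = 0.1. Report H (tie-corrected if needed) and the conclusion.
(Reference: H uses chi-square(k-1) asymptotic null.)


Step 1: Combine all N = 19 observations and assign midranks.
sorted (value, group, rank): (6,G3,1), (7,G2,2), (9,G1,3), (12,G1,4), (14,G2,5.5), (14,G4,5.5), (15,G1,8), (15,G2,8), (15,G3,8), (16,G4,10), (17,G4,11), (20,G2,12.5), (20,G3,12.5), (22,G1,14), (23,G3,15), (24,G3,16), (25,G2,17), (27,G4,18), (29,G4,19)
Step 2: Sum ranks within each group.
R_1 = 29 (n_1 = 4)
R_2 = 45 (n_2 = 5)
R_3 = 52.5 (n_3 = 5)
R_4 = 63.5 (n_4 = 5)
Step 3: H = 12/(N(N+1)) * sum(R_i^2/n_i) - 3(N+1)
     = 12/(19*20) * (29^2/4 + 45^2/5 + 52.5^2/5 + 63.5^2/5) - 3*20
     = 0.031579 * 1972.95 - 60
     = 2.303684.
Step 4: Ties present; correction factor C = 1 - 36/(19^3 - 19) = 0.994737. Corrected H = 2.303684 / 0.994737 = 2.315873.
Step 5: Under H0, H ~ chi^2(3); p-value = 0.509487.
Step 6: alpha = 0.1. fail to reject H0.

H = 2.3159, df = 3, p = 0.509487, fail to reject H0.


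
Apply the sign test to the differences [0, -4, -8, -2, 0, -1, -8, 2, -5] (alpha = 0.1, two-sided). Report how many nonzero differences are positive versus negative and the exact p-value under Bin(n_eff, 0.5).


Step 1: Discard zero differences. Original n = 9; n_eff = number of nonzero differences = 7.
Nonzero differences (with sign): -4, -8, -2, -1, -8, +2, -5
Step 2: Count signs: positive = 1, negative = 6.
Step 3: Under H0: P(positive) = 0.5, so the number of positives S ~ Bin(7, 0.5).
Step 4: Two-sided exact p-value = sum of Bin(7,0.5) probabilities at or below the observed probability = 0.125000.
Step 5: alpha = 0.1. fail to reject H0.

n_eff = 7, pos = 1, neg = 6, p = 0.125000, fail to reject H0.


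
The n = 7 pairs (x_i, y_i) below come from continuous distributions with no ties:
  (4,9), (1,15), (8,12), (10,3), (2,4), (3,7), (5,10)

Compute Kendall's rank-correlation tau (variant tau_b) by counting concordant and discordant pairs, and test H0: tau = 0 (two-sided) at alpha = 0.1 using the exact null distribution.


Step 1: Enumerate the 21 unordered pairs (i,j) with i<j and classify each by sign(x_j-x_i) * sign(y_j-y_i).
  (1,2):dx=-3,dy=+6->D; (1,3):dx=+4,dy=+3->C; (1,4):dx=+6,dy=-6->D; (1,5):dx=-2,dy=-5->C
  (1,6):dx=-1,dy=-2->C; (1,7):dx=+1,dy=+1->C; (2,3):dx=+7,dy=-3->D; (2,4):dx=+9,dy=-12->D
  (2,5):dx=+1,dy=-11->D; (2,6):dx=+2,dy=-8->D; (2,7):dx=+4,dy=-5->D; (3,4):dx=+2,dy=-9->D
  (3,5):dx=-6,dy=-8->C; (3,6):dx=-5,dy=-5->C; (3,7):dx=-3,dy=-2->C; (4,5):dx=-8,dy=+1->D
  (4,6):dx=-7,dy=+4->D; (4,7):dx=-5,dy=+7->D; (5,6):dx=+1,dy=+3->C; (5,7):dx=+3,dy=+6->C
  (6,7):dx=+2,dy=+3->C
Step 2: C = 10, D = 11, total pairs = 21.
Step 3: tau = (C - D)/(n(n-1)/2) = (10 - 11)/21 = -0.047619.
Step 4: Exact two-sided p-value (enumerate n! = 5040 permutations of y under H0): p = 1.000000.
Step 5: alpha = 0.1. fail to reject H0.

tau_b = -0.0476 (C=10, D=11), p = 1.000000, fail to reject H0.


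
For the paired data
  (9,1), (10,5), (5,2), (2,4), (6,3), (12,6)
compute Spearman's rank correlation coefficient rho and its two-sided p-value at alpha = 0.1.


Step 1: Rank x and y separately (midranks; no ties here).
rank(x): 9->4, 10->5, 5->2, 2->1, 6->3, 12->6
rank(y): 1->1, 5->5, 2->2, 4->4, 3->3, 6->6
Step 2: d_i = R_x(i) - R_y(i); compute d_i^2.
  (4-1)^2=9, (5-5)^2=0, (2-2)^2=0, (1-4)^2=9, (3-3)^2=0, (6-6)^2=0
sum(d^2) = 18.
Step 3: rho = 1 - 6*18 / (6*(6^2 - 1)) = 1 - 108/210 = 0.485714.
Step 4: Under H0, t = rho * sqrt((n-2)/(1-rho^2)) = 1.1113 ~ t(4).
Step 5: Two-sided p-value from the t-distribution with 4 df = 0.328723.
Step 6: alpha = 0.1. fail to reject H0.

rho = 0.4857, p = 0.328723, fail to reject H0 at alpha = 0.1.


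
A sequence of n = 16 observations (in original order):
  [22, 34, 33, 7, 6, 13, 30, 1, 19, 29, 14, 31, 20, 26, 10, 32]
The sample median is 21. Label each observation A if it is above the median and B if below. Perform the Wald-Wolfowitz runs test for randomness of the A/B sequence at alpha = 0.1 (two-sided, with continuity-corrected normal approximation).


Step 1: Compute median = 21; label A = above, B = below.
Labels in order: AAABBBABBABABABA  (n_A = 8, n_B = 8)
Step 2: Count runs R = 11.
Step 3: Under H0 (random ordering), E[R] = 2*n_A*n_B/(n_A+n_B) + 1 = 2*8*8/16 + 1 = 9.0000.
        Var[R] = 2*n_A*n_B*(2*n_A*n_B - n_A - n_B) / ((n_A+n_B)^2 * (n_A+n_B-1)) = 14336/3840 = 3.7333.
        SD[R] = 1.9322.
Step 4: Continuity-corrected z = (R - 0.5 - E[R]) / SD[R] = (11 - 0.5 - 9.0000) / 1.9322 = 0.7763.
Step 5: Two-sided p-value via normal approximation = 2*(1 - Phi(|z|)) = 0.437558.
Step 6: alpha = 0.1. fail to reject H0.

R = 11, z = 0.7763, p = 0.437558, fail to reject H0.


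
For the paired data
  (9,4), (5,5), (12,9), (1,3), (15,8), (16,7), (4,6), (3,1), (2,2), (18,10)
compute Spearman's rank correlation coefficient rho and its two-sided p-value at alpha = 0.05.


Step 1: Rank x and y separately (midranks; no ties here).
rank(x): 9->6, 5->5, 12->7, 1->1, 15->8, 16->9, 4->4, 3->3, 2->2, 18->10
rank(y): 4->4, 5->5, 9->9, 3->3, 8->8, 7->7, 6->6, 1->1, 2->2, 10->10
Step 2: d_i = R_x(i) - R_y(i); compute d_i^2.
  (6-4)^2=4, (5-5)^2=0, (7-9)^2=4, (1-3)^2=4, (8-8)^2=0, (9-7)^2=4, (4-6)^2=4, (3-1)^2=4, (2-2)^2=0, (10-10)^2=0
sum(d^2) = 24.
Step 3: rho = 1 - 6*24 / (10*(10^2 - 1)) = 1 - 144/990 = 0.854545.
Step 4: Under H0, t = rho * sqrt((n-2)/(1-rho^2)) = 4.6537 ~ t(8).
Step 5: Two-sided p-value from the t-distribution with 8 df = 0.001637.
Step 6: alpha = 0.05. reject H0.

rho = 0.8545, p = 0.001637, reject H0 at alpha = 0.05.


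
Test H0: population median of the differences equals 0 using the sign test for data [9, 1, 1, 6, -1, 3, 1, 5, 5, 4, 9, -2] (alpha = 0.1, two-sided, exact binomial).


Step 1: Discard zero differences. Original n = 12; n_eff = number of nonzero differences = 12.
Nonzero differences (with sign): +9, +1, +1, +6, -1, +3, +1, +5, +5, +4, +9, -2
Step 2: Count signs: positive = 10, negative = 2.
Step 3: Under H0: P(positive) = 0.5, so the number of positives S ~ Bin(12, 0.5).
Step 4: Two-sided exact p-value = sum of Bin(12,0.5) probabilities at or below the observed probability = 0.038574.
Step 5: alpha = 0.1. reject H0.

n_eff = 12, pos = 10, neg = 2, p = 0.038574, reject H0.


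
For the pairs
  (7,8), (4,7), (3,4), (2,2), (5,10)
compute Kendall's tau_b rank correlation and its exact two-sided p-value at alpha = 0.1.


Step 1: Enumerate the 10 unordered pairs (i,j) with i<j and classify each by sign(x_j-x_i) * sign(y_j-y_i).
  (1,2):dx=-3,dy=-1->C; (1,3):dx=-4,dy=-4->C; (1,4):dx=-5,dy=-6->C; (1,5):dx=-2,dy=+2->D
  (2,3):dx=-1,dy=-3->C; (2,4):dx=-2,dy=-5->C; (2,5):dx=+1,dy=+3->C; (3,4):dx=-1,dy=-2->C
  (3,5):dx=+2,dy=+6->C; (4,5):dx=+3,dy=+8->C
Step 2: C = 9, D = 1, total pairs = 10.
Step 3: tau = (C - D)/(n(n-1)/2) = (9 - 1)/10 = 0.800000.
Step 4: Exact two-sided p-value (enumerate n! = 120 permutations of y under H0): p = 0.083333.
Step 5: alpha = 0.1. reject H0.

tau_b = 0.8000 (C=9, D=1), p = 0.083333, reject H0.


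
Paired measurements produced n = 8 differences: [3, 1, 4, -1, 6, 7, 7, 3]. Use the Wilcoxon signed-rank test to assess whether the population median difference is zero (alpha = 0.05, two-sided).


Step 1: Drop any zero differences (none here) and take |d_i|.
|d| = [3, 1, 4, 1, 6, 7, 7, 3]
Step 2: Midrank |d_i| (ties get averaged ranks).
ranks: |3|->3.5, |1|->1.5, |4|->5, |1|->1.5, |6|->6, |7|->7.5, |7|->7.5, |3|->3.5
Step 3: Attach original signs; sum ranks with positive sign and with negative sign.
W+ = 3.5 + 1.5 + 5 + 6 + 7.5 + 7.5 + 3.5 = 34.5
W- = 1.5 = 1.5
(Check: W+ + W- = 36 should equal n(n+1)/2 = 36.)
Step 4: Test statistic W = min(W+, W-) = 1.5.
Step 5: Ties in |d|, so use the tie-corrected normal approximation.
        E[W] = n(n+1)/4 = 8*9/4 = 18.
        Tie groups: |d|=1 (t=2), |d|=3 (t=2), |d|=7 (t=2); sum(t^3 - t) = 18.
        Var[W] = n(n+1)(2n+1)/24 - sum(t^3-t)/48 = 1224/24 - 18/48 = 50.625.
        z = (W - E[W]) / sqrt(Var[W]) = (1.5 - 18) / 7.1151 = -2.3190.
        Two-sided p = 2*Phi(z) = 0.020395.
Step 6: alpha = 0.05. reject H0.

W+ = 34.5, W- = 1.5, W = min = 1.5, p = 0.020395, reject H0.


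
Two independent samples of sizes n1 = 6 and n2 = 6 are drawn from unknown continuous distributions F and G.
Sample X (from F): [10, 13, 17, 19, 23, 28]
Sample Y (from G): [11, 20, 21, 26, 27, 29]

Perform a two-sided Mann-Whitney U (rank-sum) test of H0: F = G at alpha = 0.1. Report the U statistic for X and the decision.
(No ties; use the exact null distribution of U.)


Step 1: Combine and sort all 12 observations; assign midranks.
sorted (value, group): (10,X), (11,Y), (13,X), (17,X), (19,X), (20,Y), (21,Y), (23,X), (26,Y), (27,Y), (28,X), (29,Y)
ranks: 10->1, 11->2, 13->3, 17->4, 19->5, 20->6, 21->7, 23->8, 26->9, 27->10, 28->11, 29->12
Step 2: Rank sum for X: R1 = 1 + 3 + 4 + 5 + 8 + 11 = 32.
Step 3: U_X = R1 - n1(n1+1)/2 = 32 - 6*7/2 = 32 - 21 = 11.
       U_Y = n1*n2 - U_X = 36 - 11 = 25.
Step 4: No ties, so the exact null distribution of U (based on enumerating the C(12,6) = 924 equally likely rank assignments) gives the two-sided p-value.
Step 5: p-value = 0.309524; compare to alpha = 0.1. fail to reject H0.

U_X = 11, p = 0.309524, fail to reject H0 at alpha = 0.1.


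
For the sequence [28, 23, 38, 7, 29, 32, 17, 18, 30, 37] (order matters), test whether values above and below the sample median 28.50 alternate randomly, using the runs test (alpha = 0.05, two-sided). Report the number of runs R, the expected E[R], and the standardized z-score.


Step 1: Compute median = 28.50; label A = above, B = below.
Labels in order: BBABAABBAA  (n_A = 5, n_B = 5)
Step 2: Count runs R = 6.
Step 3: Under H0 (random ordering), E[R] = 2*n_A*n_B/(n_A+n_B) + 1 = 2*5*5/10 + 1 = 6.0000.
        Var[R] = 2*n_A*n_B*(2*n_A*n_B - n_A - n_B) / ((n_A+n_B)^2 * (n_A+n_B-1)) = 2000/900 = 2.2222.
        SD[R] = 1.4907.
Step 4: R = E[R], so z = 0 with no continuity correction.
Step 5: Two-sided p-value via normal approximation = 2*(1 - Phi(|z|)) = 1.000000.
Step 6: alpha = 0.05. fail to reject H0.

R = 6, z = 0.0000, p = 1.000000, fail to reject H0.


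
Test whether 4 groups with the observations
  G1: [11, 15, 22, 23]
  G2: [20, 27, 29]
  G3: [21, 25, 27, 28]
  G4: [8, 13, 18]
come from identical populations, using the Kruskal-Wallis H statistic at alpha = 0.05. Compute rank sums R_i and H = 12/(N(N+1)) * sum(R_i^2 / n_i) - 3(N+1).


Step 1: Combine all N = 14 observations and assign midranks.
sorted (value, group, rank): (8,G4,1), (11,G1,2), (13,G4,3), (15,G1,4), (18,G4,5), (20,G2,6), (21,G3,7), (22,G1,8), (23,G1,9), (25,G3,10), (27,G2,11.5), (27,G3,11.5), (28,G3,13), (29,G2,14)
Step 2: Sum ranks within each group.
R_1 = 23 (n_1 = 4)
R_2 = 31.5 (n_2 = 3)
R_3 = 41.5 (n_3 = 4)
R_4 = 9 (n_4 = 3)
Step 3: H = 12/(N(N+1)) * sum(R_i^2/n_i) - 3(N+1)
     = 12/(14*15) * (23^2/4 + 31.5^2/3 + 41.5^2/4 + 9^2/3) - 3*15
     = 0.057143 * 920.562 - 45
     = 7.603571.
Step 4: Ties present; correction factor C = 1 - 6/(14^3 - 14) = 0.997802. Corrected H = 7.603571 / 0.997802 = 7.620319.
Step 5: Under H0, H ~ chi^2(3); p-value = 0.054546.
Step 6: alpha = 0.05. fail to reject H0.

H = 7.6203, df = 3, p = 0.054546, fail to reject H0.


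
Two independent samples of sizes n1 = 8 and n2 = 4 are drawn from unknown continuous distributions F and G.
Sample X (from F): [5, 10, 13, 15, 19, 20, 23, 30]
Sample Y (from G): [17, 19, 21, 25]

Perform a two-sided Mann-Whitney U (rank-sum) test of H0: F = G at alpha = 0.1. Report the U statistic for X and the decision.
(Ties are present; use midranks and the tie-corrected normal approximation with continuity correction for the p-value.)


Step 1: Combine and sort all 12 observations; assign midranks.
sorted (value, group): (5,X), (10,X), (13,X), (15,X), (17,Y), (19,X), (19,Y), (20,X), (21,Y), (23,X), (25,Y), (30,X)
ranks: 5->1, 10->2, 13->3, 15->4, 17->5, 19->6.5, 19->6.5, 20->8, 21->9, 23->10, 25->11, 30->12
Step 2: Rank sum for X: R1 = 1 + 2 + 3 + 4 + 6.5 + 8 + 10 + 12 = 46.5.
Step 3: U_X = R1 - n1(n1+1)/2 = 46.5 - 8*9/2 = 46.5 - 36 = 10.5.
       U_Y = n1*n2 - U_X = 32 - 10.5 = 21.5.
Step 4: Ties are present, so use the tie-corrected normal approximation (with continuity correction) for the p-value.
Step 5: p-value = 0.394938; compare to alpha = 0.1. fail to reject H0.

U_X = 10.5, p = 0.394938, fail to reject H0 at alpha = 0.1.


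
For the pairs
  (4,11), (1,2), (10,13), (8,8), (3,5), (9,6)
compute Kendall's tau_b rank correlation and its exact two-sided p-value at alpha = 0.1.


Step 1: Enumerate the 15 unordered pairs (i,j) with i<j and classify each by sign(x_j-x_i) * sign(y_j-y_i).
  (1,2):dx=-3,dy=-9->C; (1,3):dx=+6,dy=+2->C; (1,4):dx=+4,dy=-3->D; (1,5):dx=-1,dy=-6->C
  (1,6):dx=+5,dy=-5->D; (2,3):dx=+9,dy=+11->C; (2,4):dx=+7,dy=+6->C; (2,5):dx=+2,dy=+3->C
  (2,6):dx=+8,dy=+4->C; (3,4):dx=-2,dy=-5->C; (3,5):dx=-7,dy=-8->C; (3,6):dx=-1,dy=-7->C
  (4,5):dx=-5,dy=-3->C; (4,6):dx=+1,dy=-2->D; (5,6):dx=+6,dy=+1->C
Step 2: C = 12, D = 3, total pairs = 15.
Step 3: tau = (C - D)/(n(n-1)/2) = (12 - 3)/15 = 0.600000.
Step 4: Exact two-sided p-value (enumerate n! = 720 permutations of y under H0): p = 0.136111.
Step 5: alpha = 0.1. fail to reject H0.

tau_b = 0.6000 (C=12, D=3), p = 0.136111, fail to reject H0.


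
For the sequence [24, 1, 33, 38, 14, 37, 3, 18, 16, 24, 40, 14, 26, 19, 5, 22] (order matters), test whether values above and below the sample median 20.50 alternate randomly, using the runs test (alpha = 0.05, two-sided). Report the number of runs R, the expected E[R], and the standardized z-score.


Step 1: Compute median = 20.50; label A = above, B = below.
Labels in order: ABAABABBBAABABBA  (n_A = 8, n_B = 8)
Step 2: Count runs R = 11.
Step 3: Under H0 (random ordering), E[R] = 2*n_A*n_B/(n_A+n_B) + 1 = 2*8*8/16 + 1 = 9.0000.
        Var[R] = 2*n_A*n_B*(2*n_A*n_B - n_A - n_B) / ((n_A+n_B)^2 * (n_A+n_B-1)) = 14336/3840 = 3.7333.
        SD[R] = 1.9322.
Step 4: Continuity-corrected z = (R - 0.5 - E[R]) / SD[R] = (11 - 0.5 - 9.0000) / 1.9322 = 0.7763.
Step 5: Two-sided p-value via normal approximation = 2*(1 - Phi(|z|)) = 0.437558.
Step 6: alpha = 0.05. fail to reject H0.

R = 11, z = 0.7763, p = 0.437558, fail to reject H0.


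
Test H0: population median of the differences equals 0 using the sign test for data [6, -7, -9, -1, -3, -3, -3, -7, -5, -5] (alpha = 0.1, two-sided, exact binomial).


Step 1: Discard zero differences. Original n = 10; n_eff = number of nonzero differences = 10.
Nonzero differences (with sign): +6, -7, -9, -1, -3, -3, -3, -7, -5, -5
Step 2: Count signs: positive = 1, negative = 9.
Step 3: Under H0: P(positive) = 0.5, so the number of positives S ~ Bin(10, 0.5).
Step 4: Two-sided exact p-value = sum of Bin(10,0.5) probabilities at or below the observed probability = 0.021484.
Step 5: alpha = 0.1. reject H0.

n_eff = 10, pos = 1, neg = 9, p = 0.021484, reject H0.


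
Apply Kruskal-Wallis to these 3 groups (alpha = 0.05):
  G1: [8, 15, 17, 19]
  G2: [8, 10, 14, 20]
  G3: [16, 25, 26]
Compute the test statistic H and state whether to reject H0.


Step 1: Combine all N = 11 observations and assign midranks.
sorted (value, group, rank): (8,G1,1.5), (8,G2,1.5), (10,G2,3), (14,G2,4), (15,G1,5), (16,G3,6), (17,G1,7), (19,G1,8), (20,G2,9), (25,G3,10), (26,G3,11)
Step 2: Sum ranks within each group.
R_1 = 21.5 (n_1 = 4)
R_2 = 17.5 (n_2 = 4)
R_3 = 27 (n_3 = 3)
Step 3: H = 12/(N(N+1)) * sum(R_i^2/n_i) - 3(N+1)
     = 12/(11*12) * (21.5^2/4 + 17.5^2/4 + 27^2/3) - 3*12
     = 0.090909 * 435.125 - 36
     = 3.556818.
Step 4: Ties present; correction factor C = 1 - 6/(11^3 - 11) = 0.995455. Corrected H = 3.556818 / 0.995455 = 3.573059.
Step 5: Under H0, H ~ chi^2(2); p-value = 0.167541.
Step 6: alpha = 0.05. fail to reject H0.

H = 3.5731, df = 2, p = 0.167541, fail to reject H0.


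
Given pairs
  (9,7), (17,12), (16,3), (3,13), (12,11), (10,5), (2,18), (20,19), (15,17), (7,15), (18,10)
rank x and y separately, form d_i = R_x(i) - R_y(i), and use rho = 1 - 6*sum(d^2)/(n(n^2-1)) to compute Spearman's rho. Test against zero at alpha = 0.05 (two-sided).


Step 1: Rank x and y separately (midranks; no ties here).
rank(x): 9->4, 17->9, 16->8, 3->2, 12->6, 10->5, 2->1, 20->11, 15->7, 7->3, 18->10
rank(y): 7->3, 12->6, 3->1, 13->7, 11->5, 5->2, 18->10, 19->11, 17->9, 15->8, 10->4
Step 2: d_i = R_x(i) - R_y(i); compute d_i^2.
  (4-3)^2=1, (9-6)^2=9, (8-1)^2=49, (2-7)^2=25, (6-5)^2=1, (5-2)^2=9, (1-10)^2=81, (11-11)^2=0, (7-9)^2=4, (3-8)^2=25, (10-4)^2=36
sum(d^2) = 240.
Step 3: rho = 1 - 6*240 / (11*(11^2 - 1)) = 1 - 1440/1320 = -0.090909.
Step 4: Under H0, t = rho * sqrt((n-2)/(1-rho^2)) = -0.2739 ~ t(9).
Step 5: Two-sided p-value from the t-distribution with 9 df = 0.790373.
Step 6: alpha = 0.05. fail to reject H0.

rho = -0.0909, p = 0.790373, fail to reject H0 at alpha = 0.05.


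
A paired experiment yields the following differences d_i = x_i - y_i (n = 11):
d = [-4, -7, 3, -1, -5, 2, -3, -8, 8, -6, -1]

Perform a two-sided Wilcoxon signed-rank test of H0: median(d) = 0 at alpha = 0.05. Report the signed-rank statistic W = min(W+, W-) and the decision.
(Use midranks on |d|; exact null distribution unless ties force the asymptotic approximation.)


Step 1: Drop any zero differences (none here) and take |d_i|.
|d| = [4, 7, 3, 1, 5, 2, 3, 8, 8, 6, 1]
Step 2: Midrank |d_i| (ties get averaged ranks).
ranks: |4|->6, |7|->9, |3|->4.5, |1|->1.5, |5|->7, |2|->3, |3|->4.5, |8|->10.5, |8|->10.5, |6|->8, |1|->1.5
Step 3: Attach original signs; sum ranks with positive sign and with negative sign.
W+ = 4.5 + 3 + 10.5 = 18
W- = 6 + 9 + 1.5 + 7 + 4.5 + 10.5 + 8 + 1.5 = 48
(Check: W+ + W- = 66 should equal n(n+1)/2 = 66.)
Step 4: Test statistic W = min(W+, W-) = 18.
Step 5: Ties in |d|, so use the tie-corrected normal approximation.
        E[W] = n(n+1)/4 = 11*12/4 = 33.
        Tie groups: |d|=1 (t=2), |d|=3 (t=2), |d|=8 (t=2); sum(t^3 - t) = 18.
        Var[W] = n(n+1)(2n+1)/24 - sum(t^3-t)/48 = 3036/24 - 18/48 = 126.125.
        z = (W - E[W]) / sqrt(Var[W]) = (18 - 33) / 11.2305 = -1.3356.
        Two-sided p = 2*Phi(z) = 0.181666.
Step 6: alpha = 0.05. fail to reject H0.

W+ = 18, W- = 48, W = min = 18, p = 0.181666, fail to reject H0.


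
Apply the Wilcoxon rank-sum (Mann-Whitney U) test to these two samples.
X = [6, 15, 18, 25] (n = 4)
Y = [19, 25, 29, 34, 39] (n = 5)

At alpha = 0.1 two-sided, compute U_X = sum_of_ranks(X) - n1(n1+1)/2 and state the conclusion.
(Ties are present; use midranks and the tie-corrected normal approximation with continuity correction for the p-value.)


Step 1: Combine and sort all 9 observations; assign midranks.
sorted (value, group): (6,X), (15,X), (18,X), (19,Y), (25,X), (25,Y), (29,Y), (34,Y), (39,Y)
ranks: 6->1, 15->2, 18->3, 19->4, 25->5.5, 25->5.5, 29->7, 34->8, 39->9
Step 2: Rank sum for X: R1 = 1 + 2 + 3 + 5.5 = 11.5.
Step 3: U_X = R1 - n1(n1+1)/2 = 11.5 - 4*5/2 = 11.5 - 10 = 1.5.
       U_Y = n1*n2 - U_X = 20 - 1.5 = 18.5.
Step 4: Ties are present, so use the tie-corrected normal approximation (with continuity correction) for the p-value.
Step 5: p-value = 0.049090; compare to alpha = 0.1. reject H0.

U_X = 1.5, p = 0.049090, reject H0 at alpha = 0.1.


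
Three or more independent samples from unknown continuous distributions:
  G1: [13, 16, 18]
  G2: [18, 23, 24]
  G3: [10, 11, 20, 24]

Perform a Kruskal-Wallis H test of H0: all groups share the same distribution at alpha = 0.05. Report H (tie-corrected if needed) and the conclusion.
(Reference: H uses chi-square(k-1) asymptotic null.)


Step 1: Combine all N = 10 observations and assign midranks.
sorted (value, group, rank): (10,G3,1), (11,G3,2), (13,G1,3), (16,G1,4), (18,G1,5.5), (18,G2,5.5), (20,G3,7), (23,G2,8), (24,G2,9.5), (24,G3,9.5)
Step 2: Sum ranks within each group.
R_1 = 12.5 (n_1 = 3)
R_2 = 23 (n_2 = 3)
R_3 = 19.5 (n_3 = 4)
Step 3: H = 12/(N(N+1)) * sum(R_i^2/n_i) - 3(N+1)
     = 12/(10*11) * (12.5^2/3 + 23^2/3 + 19.5^2/4) - 3*11
     = 0.109091 * 323.479 - 33
     = 2.288636.
Step 4: Ties present; correction factor C = 1 - 12/(10^3 - 10) = 0.987879. Corrected H = 2.288636 / 0.987879 = 2.316718.
Step 5: Under H0, H ~ chi^2(2); p-value = 0.314001.
Step 6: alpha = 0.05. fail to reject H0.

H = 2.3167, df = 2, p = 0.314001, fail to reject H0.


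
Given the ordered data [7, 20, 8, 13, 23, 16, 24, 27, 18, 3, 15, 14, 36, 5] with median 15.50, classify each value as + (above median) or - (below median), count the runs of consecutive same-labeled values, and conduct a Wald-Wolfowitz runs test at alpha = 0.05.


Step 1: Compute median = 15.50; label A = above, B = below.
Labels in order: BABBAAAAABBBAB  (n_A = 7, n_B = 7)
Step 2: Count runs R = 7.
Step 3: Under H0 (random ordering), E[R] = 2*n_A*n_B/(n_A+n_B) + 1 = 2*7*7/14 + 1 = 8.0000.
        Var[R] = 2*n_A*n_B*(2*n_A*n_B - n_A - n_B) / ((n_A+n_B)^2 * (n_A+n_B-1)) = 8232/2548 = 3.2308.
        SD[R] = 1.7974.
Step 4: Continuity-corrected z = (R + 0.5 - E[R]) / SD[R] = (7 + 0.5 - 8.0000) / 1.7974 = -0.2782.
Step 5: Two-sided p-value via normal approximation = 2*(1 - Phi(|z|)) = 0.780879.
Step 6: alpha = 0.05. fail to reject H0.

R = 7, z = -0.2782, p = 0.780879, fail to reject H0.


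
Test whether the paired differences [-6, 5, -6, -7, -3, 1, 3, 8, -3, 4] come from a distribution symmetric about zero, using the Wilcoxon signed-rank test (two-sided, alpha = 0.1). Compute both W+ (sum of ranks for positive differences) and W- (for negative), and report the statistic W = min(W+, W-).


Step 1: Drop any zero differences (none here) and take |d_i|.
|d| = [6, 5, 6, 7, 3, 1, 3, 8, 3, 4]
Step 2: Midrank |d_i| (ties get averaged ranks).
ranks: |6|->7.5, |5|->6, |6|->7.5, |7|->9, |3|->3, |1|->1, |3|->3, |8|->10, |3|->3, |4|->5
Step 3: Attach original signs; sum ranks with positive sign and with negative sign.
W+ = 6 + 1 + 3 + 10 + 5 = 25
W- = 7.5 + 7.5 + 9 + 3 + 3 = 30
(Check: W+ + W- = 55 should equal n(n+1)/2 = 55.)
Step 4: Test statistic W = min(W+, W-) = 25.
Step 5: Ties in |d|, so use the tie-corrected normal approximation.
        E[W] = n(n+1)/4 = 10*11/4 = 27.5.
        Tie groups: |d|=3 (t=3), |d|=6 (t=2); sum(t^3 - t) = 30.
        Var[W] = n(n+1)(2n+1)/24 - sum(t^3-t)/48 = 2310/24 - 30/48 = 95.625.
        z = (W - E[W]) / sqrt(Var[W]) = (25 - 27.5) / 9.7788 = -0.2557.
        Two-sided p = 2*Phi(z) = 0.798217.
Step 6: alpha = 0.1. fail to reject H0.

W+ = 25, W- = 30, W = min = 25, p = 0.798217, fail to reject H0.


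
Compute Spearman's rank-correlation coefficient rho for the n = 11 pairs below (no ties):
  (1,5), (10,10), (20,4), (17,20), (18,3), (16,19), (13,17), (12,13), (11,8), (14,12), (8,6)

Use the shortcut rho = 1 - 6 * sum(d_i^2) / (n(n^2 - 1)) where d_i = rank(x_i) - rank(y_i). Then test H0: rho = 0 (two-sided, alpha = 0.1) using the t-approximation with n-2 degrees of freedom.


Step 1: Rank x and y separately (midranks; no ties here).
rank(x): 1->1, 10->3, 20->11, 17->9, 18->10, 16->8, 13->6, 12->5, 11->4, 14->7, 8->2
rank(y): 5->3, 10->6, 4->2, 20->11, 3->1, 19->10, 17->9, 13->8, 8->5, 12->7, 6->4
Step 2: d_i = R_x(i) - R_y(i); compute d_i^2.
  (1-3)^2=4, (3-6)^2=9, (11-2)^2=81, (9-11)^2=4, (10-1)^2=81, (8-10)^2=4, (6-9)^2=9, (5-8)^2=9, (4-5)^2=1, (7-7)^2=0, (2-4)^2=4
sum(d^2) = 206.
Step 3: rho = 1 - 6*206 / (11*(11^2 - 1)) = 1 - 1236/1320 = 0.063636.
Step 4: Under H0, t = rho * sqrt((n-2)/(1-rho^2)) = 0.1913 ~ t(9).
Step 5: Two-sided p-value from the t-distribution with 9 df = 0.852539.
Step 6: alpha = 0.1. fail to reject H0.

rho = 0.0636, p = 0.852539, fail to reject H0 at alpha = 0.1.


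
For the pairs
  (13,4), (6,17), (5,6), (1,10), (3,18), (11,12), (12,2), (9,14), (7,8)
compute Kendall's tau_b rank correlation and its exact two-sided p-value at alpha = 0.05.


Step 1: Enumerate the 36 unordered pairs (i,j) with i<j and classify each by sign(x_j-x_i) * sign(y_j-y_i).
  (1,2):dx=-7,dy=+13->D; (1,3):dx=-8,dy=+2->D; (1,4):dx=-12,dy=+6->D; (1,5):dx=-10,dy=+14->D
  (1,6):dx=-2,dy=+8->D; (1,7):dx=-1,dy=-2->C; (1,8):dx=-4,dy=+10->D; (1,9):dx=-6,dy=+4->D
  (2,3):dx=-1,dy=-11->C; (2,4):dx=-5,dy=-7->C; (2,5):dx=-3,dy=+1->D; (2,6):dx=+5,dy=-5->D
  (2,7):dx=+6,dy=-15->D; (2,8):dx=+3,dy=-3->D; (2,9):dx=+1,dy=-9->D; (3,4):dx=-4,dy=+4->D
  (3,5):dx=-2,dy=+12->D; (3,6):dx=+6,dy=+6->C; (3,7):dx=+7,dy=-4->D; (3,8):dx=+4,dy=+8->C
  (3,9):dx=+2,dy=+2->C; (4,5):dx=+2,dy=+8->C; (4,6):dx=+10,dy=+2->C; (4,7):dx=+11,dy=-8->D
  (4,8):dx=+8,dy=+4->C; (4,9):dx=+6,dy=-2->D; (5,6):dx=+8,dy=-6->D; (5,7):dx=+9,dy=-16->D
  (5,8):dx=+6,dy=-4->D; (5,9):dx=+4,dy=-10->D; (6,7):dx=+1,dy=-10->D; (6,8):dx=-2,dy=+2->D
  (6,9):dx=-4,dy=-4->C; (7,8):dx=-3,dy=+12->D; (7,9):dx=-5,dy=+6->D; (8,9):dx=-2,dy=-6->C
Step 2: C = 11, D = 25, total pairs = 36.
Step 3: tau = (C - D)/(n(n-1)/2) = (11 - 25)/36 = -0.388889.
Step 4: Exact two-sided p-value (enumerate n! = 362880 permutations of y under H0): p = 0.180181.
Step 5: alpha = 0.05. fail to reject H0.

tau_b = -0.3889 (C=11, D=25), p = 0.180181, fail to reject H0.


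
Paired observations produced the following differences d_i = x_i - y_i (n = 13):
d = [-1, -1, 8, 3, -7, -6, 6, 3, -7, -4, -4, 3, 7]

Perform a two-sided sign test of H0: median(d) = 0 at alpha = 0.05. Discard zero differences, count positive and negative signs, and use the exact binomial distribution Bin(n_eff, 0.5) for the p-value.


Step 1: Discard zero differences. Original n = 13; n_eff = number of nonzero differences = 13.
Nonzero differences (with sign): -1, -1, +8, +3, -7, -6, +6, +3, -7, -4, -4, +3, +7
Step 2: Count signs: positive = 6, negative = 7.
Step 3: Under H0: P(positive) = 0.5, so the number of positives S ~ Bin(13, 0.5).
Step 4: Two-sided exact p-value = sum of Bin(13,0.5) probabilities at or below the observed probability = 1.000000.
Step 5: alpha = 0.05. fail to reject H0.

n_eff = 13, pos = 6, neg = 7, p = 1.000000, fail to reject H0.


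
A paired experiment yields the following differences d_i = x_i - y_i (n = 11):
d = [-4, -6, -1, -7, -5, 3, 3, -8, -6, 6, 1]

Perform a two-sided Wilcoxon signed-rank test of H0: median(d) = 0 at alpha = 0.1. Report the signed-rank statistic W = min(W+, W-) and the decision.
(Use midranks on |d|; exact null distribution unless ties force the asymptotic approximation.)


Step 1: Drop any zero differences (none here) and take |d_i|.
|d| = [4, 6, 1, 7, 5, 3, 3, 8, 6, 6, 1]
Step 2: Midrank |d_i| (ties get averaged ranks).
ranks: |4|->5, |6|->8, |1|->1.5, |7|->10, |5|->6, |3|->3.5, |3|->3.5, |8|->11, |6|->8, |6|->8, |1|->1.5
Step 3: Attach original signs; sum ranks with positive sign and with negative sign.
W+ = 3.5 + 3.5 + 8 + 1.5 = 16.5
W- = 5 + 8 + 1.5 + 10 + 6 + 11 + 8 = 49.5
(Check: W+ + W- = 66 should equal n(n+1)/2 = 66.)
Step 4: Test statistic W = min(W+, W-) = 16.5.
Step 5: Ties in |d|, so use the tie-corrected normal approximation.
        E[W] = n(n+1)/4 = 11*12/4 = 33.
        Tie groups: |d|=1 (t=2), |d|=3 (t=2), |d|=6 (t=3); sum(t^3 - t) = 36.
        Var[W] = n(n+1)(2n+1)/24 - sum(t^3-t)/48 = 3036/24 - 36/48 = 125.75.
        z = (W - E[W]) / sqrt(Var[W]) = (16.5 - 33) / 11.2138 = -1.4714.
        Two-sided p = 2*Phi(z) = 0.141184.
Step 6: alpha = 0.1. fail to reject H0.

W+ = 16.5, W- = 49.5, W = min = 16.5, p = 0.141184, fail to reject H0.


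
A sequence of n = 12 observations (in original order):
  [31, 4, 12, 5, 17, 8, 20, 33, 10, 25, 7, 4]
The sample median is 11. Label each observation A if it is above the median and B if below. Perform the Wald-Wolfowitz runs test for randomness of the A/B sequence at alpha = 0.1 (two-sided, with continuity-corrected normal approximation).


Step 1: Compute median = 11; label A = above, B = below.
Labels in order: ABABABAABABB  (n_A = 6, n_B = 6)
Step 2: Count runs R = 10.
Step 3: Under H0 (random ordering), E[R] = 2*n_A*n_B/(n_A+n_B) + 1 = 2*6*6/12 + 1 = 7.0000.
        Var[R] = 2*n_A*n_B*(2*n_A*n_B - n_A - n_B) / ((n_A+n_B)^2 * (n_A+n_B-1)) = 4320/1584 = 2.7273.
        SD[R] = 1.6514.
Step 4: Continuity-corrected z = (R - 0.5 - E[R]) / SD[R] = (10 - 0.5 - 7.0000) / 1.6514 = 1.5138.
Step 5: Two-sided p-value via normal approximation = 2*(1 - Phi(|z|)) = 0.130070.
Step 6: alpha = 0.1. fail to reject H0.

R = 10, z = 1.5138, p = 0.130070, fail to reject H0.


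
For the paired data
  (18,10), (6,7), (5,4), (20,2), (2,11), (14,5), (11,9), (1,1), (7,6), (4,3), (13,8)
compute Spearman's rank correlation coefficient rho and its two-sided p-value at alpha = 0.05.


Step 1: Rank x and y separately (midranks; no ties here).
rank(x): 18->10, 6->5, 5->4, 20->11, 2->2, 14->9, 11->7, 1->1, 7->6, 4->3, 13->8
rank(y): 10->10, 7->7, 4->4, 2->2, 11->11, 5->5, 9->9, 1->1, 6->6, 3->3, 8->8
Step 2: d_i = R_x(i) - R_y(i); compute d_i^2.
  (10-10)^2=0, (5-7)^2=4, (4-4)^2=0, (11-2)^2=81, (2-11)^2=81, (9-5)^2=16, (7-9)^2=4, (1-1)^2=0, (6-6)^2=0, (3-3)^2=0, (8-8)^2=0
sum(d^2) = 186.
Step 3: rho = 1 - 6*186 / (11*(11^2 - 1)) = 1 - 1116/1320 = 0.154545.
Step 4: Under H0, t = rho * sqrt((n-2)/(1-rho^2)) = 0.4693 ~ t(9).
Step 5: Two-sided p-value from the t-distribution with 9 df = 0.650034.
Step 6: alpha = 0.05. fail to reject H0.

rho = 0.1545, p = 0.650034, fail to reject H0 at alpha = 0.05.


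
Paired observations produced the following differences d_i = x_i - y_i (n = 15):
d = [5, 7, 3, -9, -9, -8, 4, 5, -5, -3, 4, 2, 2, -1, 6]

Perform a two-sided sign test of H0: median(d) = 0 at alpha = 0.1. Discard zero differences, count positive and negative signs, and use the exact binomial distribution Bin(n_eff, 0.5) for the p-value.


Step 1: Discard zero differences. Original n = 15; n_eff = number of nonzero differences = 15.
Nonzero differences (with sign): +5, +7, +3, -9, -9, -8, +4, +5, -5, -3, +4, +2, +2, -1, +6
Step 2: Count signs: positive = 9, negative = 6.
Step 3: Under H0: P(positive) = 0.5, so the number of positives S ~ Bin(15, 0.5).
Step 4: Two-sided exact p-value = sum of Bin(15,0.5) probabilities at or below the observed probability = 0.607239.
Step 5: alpha = 0.1. fail to reject H0.

n_eff = 15, pos = 9, neg = 6, p = 0.607239, fail to reject H0.


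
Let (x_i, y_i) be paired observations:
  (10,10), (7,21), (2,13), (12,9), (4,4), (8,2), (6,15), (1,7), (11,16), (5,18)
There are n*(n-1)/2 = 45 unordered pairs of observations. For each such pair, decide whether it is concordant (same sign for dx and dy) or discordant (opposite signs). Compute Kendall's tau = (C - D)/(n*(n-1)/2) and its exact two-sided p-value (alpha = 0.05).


Step 1: Enumerate the 45 unordered pairs (i,j) with i<j and classify each by sign(x_j-x_i) * sign(y_j-y_i).
  (1,2):dx=-3,dy=+11->D; (1,3):dx=-8,dy=+3->D; (1,4):dx=+2,dy=-1->D; (1,5):dx=-6,dy=-6->C
  (1,6):dx=-2,dy=-8->C; (1,7):dx=-4,dy=+5->D; (1,8):dx=-9,dy=-3->C; (1,9):dx=+1,dy=+6->C
  (1,10):dx=-5,dy=+8->D; (2,3):dx=-5,dy=-8->C; (2,4):dx=+5,dy=-12->D; (2,5):dx=-3,dy=-17->C
  (2,6):dx=+1,dy=-19->D; (2,7):dx=-1,dy=-6->C; (2,8):dx=-6,dy=-14->C; (2,9):dx=+4,dy=-5->D
  (2,10):dx=-2,dy=-3->C; (3,4):dx=+10,dy=-4->D; (3,5):dx=+2,dy=-9->D; (3,6):dx=+6,dy=-11->D
  (3,7):dx=+4,dy=+2->C; (3,8):dx=-1,dy=-6->C; (3,9):dx=+9,dy=+3->C; (3,10):dx=+3,dy=+5->C
  (4,5):dx=-8,dy=-5->C; (4,6):dx=-4,dy=-7->C; (4,7):dx=-6,dy=+6->D; (4,8):dx=-11,dy=-2->C
  (4,9):dx=-1,dy=+7->D; (4,10):dx=-7,dy=+9->D; (5,6):dx=+4,dy=-2->D; (5,7):dx=+2,dy=+11->C
  (5,8):dx=-3,dy=+3->D; (5,9):dx=+7,dy=+12->C; (5,10):dx=+1,dy=+14->C; (6,7):dx=-2,dy=+13->D
  (6,8):dx=-7,dy=+5->D; (6,9):dx=+3,dy=+14->C; (6,10):dx=-3,dy=+16->D; (7,8):dx=-5,dy=-8->C
  (7,9):dx=+5,dy=+1->C; (7,10):dx=-1,dy=+3->D; (8,9):dx=+10,dy=+9->C; (8,10):dx=+4,dy=+11->C
  (9,10):dx=-6,dy=+2->D
Step 2: C = 24, D = 21, total pairs = 45.
Step 3: tau = (C - D)/(n(n-1)/2) = (24 - 21)/45 = 0.066667.
Step 4: Exact two-sided p-value (enumerate n! = 3628800 permutations of y under H0): p = 0.861801.
Step 5: alpha = 0.05. fail to reject H0.

tau_b = 0.0667 (C=24, D=21), p = 0.861801, fail to reject H0.
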